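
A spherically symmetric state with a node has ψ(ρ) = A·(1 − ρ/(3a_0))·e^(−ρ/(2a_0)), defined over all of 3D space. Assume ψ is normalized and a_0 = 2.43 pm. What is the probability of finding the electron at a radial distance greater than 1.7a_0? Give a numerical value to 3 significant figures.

Integrate the radial probability density 4πρ²|ψ|² over ρ > 1.7a_0.
The full normalization integral is A²·[8·π·a_0^3/3] = 1, fixing A².
Let u = ρ/a_0; then A², 4π and the length scale all cancel, so P = ∫_{1.7}^{∞} u^2·(1 - u/3)^2·e^(-u) du ÷ ∫_{0}^{∞} u^2·(1 - u/3)^2·e^(-u) du.
Using ∫ u^2·(1 - u/3)^2·e^(-u) du = (-u^4 + 2·u^3 - 3·u^2 - 6·u - 6)·e^(-u)/9, the numerator is ≈ 0.47490 and the denominator is 2/3.
Taking the ratio yields P = 0.7123.

P ≈ 0.712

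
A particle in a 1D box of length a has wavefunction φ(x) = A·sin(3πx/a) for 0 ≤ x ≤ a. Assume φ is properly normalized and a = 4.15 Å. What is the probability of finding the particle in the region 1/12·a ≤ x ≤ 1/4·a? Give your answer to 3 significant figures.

P ≈ 0.273

|φ|² is the probability density, so P = ∫_{1/12·a}^{1/4·a} |φ|² dx.
The normalization integral ∫|φ|²dx over the whole domain equals a/2·A², and A² cancels in the ratio.
Substituting u = x/a, A² and the length scale cancel in the ratio: P = ∫_{1/12}^{1/4} sin(3·π·u)^2 du / ∫_{0}^{1} sin(3·π·u)^2 du.
An antiderivative of sin(3·π·u)^2 is u/2 - sin(6·π·u)/(12·π); evaluating from 1/12 to 1/4 gives 1/(6·π) + 1/12, while the full integral is 1/2.
This works out to P = (2 + π)/(6·π).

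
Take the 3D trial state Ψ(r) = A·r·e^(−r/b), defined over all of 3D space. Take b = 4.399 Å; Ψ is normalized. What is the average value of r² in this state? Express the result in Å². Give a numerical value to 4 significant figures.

The expectation value is the |Ψ|²-weighted average of r^2: ∫ r^2|Ψ|² 4πr² dr.
Evaluating both integrals, ⟨r²⟩ = 15·b^2/2.
With b = 4.399, ⟨r^2⟩ = 145.13.

⟨r^2⟩ ≈ 145.1 Å^2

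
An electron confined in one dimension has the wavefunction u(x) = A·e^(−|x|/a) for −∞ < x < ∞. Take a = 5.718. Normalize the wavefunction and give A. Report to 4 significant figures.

A ≈ 0.4182

We need A² ∫|f|² dx = 1, taking the integral from −∞ to ∞.
The integral (without the A² prefactor) comes out to a.
Hence A² = 1/[a].
Plugging in a = 5.718 yields A = 0.41819.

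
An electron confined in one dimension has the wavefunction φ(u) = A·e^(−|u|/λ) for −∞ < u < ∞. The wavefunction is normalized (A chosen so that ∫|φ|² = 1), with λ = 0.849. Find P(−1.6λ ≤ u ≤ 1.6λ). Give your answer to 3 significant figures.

The probability is P = ∫ |φ|² du over [−1.6λ, 1.6λ].
Since A² = 1/(λ), this is the region integral divided by the full normalization integral.
By symmetry take twice the u ≥ 0 contribution in numerator and denominator; the 2's cancel. Substituting t = u/λ, A² and the length scale cancel in the ratio: P = ∫_{0}^{1.6} e^(-2·t) dt / ∫_{0}^{∞} e^(-2·t) dt.
An antiderivative of e^(-2·t) is -e^(-2·t)/2; evaluating from 0 to 1.6 gives 1/2 - e^(-16/5)/2, while the full integral is 1/2.
The result is P = 0.9592.

P ≈ 0.959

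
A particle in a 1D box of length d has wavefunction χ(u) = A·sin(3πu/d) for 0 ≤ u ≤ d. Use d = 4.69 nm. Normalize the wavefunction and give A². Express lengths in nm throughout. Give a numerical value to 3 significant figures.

Normalization requires ∫|χ|² du = 1, integrated from 0 to d.
With χ = A·sin(3πu/d), the integral evaluates to A²·[d/2].
Setting this equal to 1 gives A² = 1/(d/2).
With d = 4.69: A² = 0.4264 and A = 0.6530.

A^2 ≈ 0.426 nm^(-1)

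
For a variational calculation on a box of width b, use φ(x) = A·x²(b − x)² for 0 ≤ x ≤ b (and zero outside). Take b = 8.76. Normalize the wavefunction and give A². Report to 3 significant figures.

A^2 ≈ 0.00000207

Normalization requires ∫|φ|² dx = 1, integrated from 0 to b.
Expanding the polynomial and integrating term by term, with φ = A·x²(b − x)², the integral evaluates to A²·[b^9/630].
Plugging in b = 8.76 yields A = 0.001440.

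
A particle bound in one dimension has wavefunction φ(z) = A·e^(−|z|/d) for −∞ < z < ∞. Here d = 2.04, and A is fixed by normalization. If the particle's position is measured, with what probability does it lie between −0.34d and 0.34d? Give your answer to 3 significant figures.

P ≈ 0.493

The probability is P = ∫ |φ|² dz over [−0.34d, 0.34d].
With A² fixed by ∫|φ|² = 1, i.e. A² = (d)^(−1), substitute and integrate.
By symmetry take twice the z ≥ 0 contribution in numerator and denominator; the 2's cancel. Substituting u = z/d, A² and the length scale cancel in the ratio: P = ∫_{0}^{0.34} e^(-2·u) du / ∫_{0}^{∞} e^(-2·u) du.
Using ∫ e^(-2·u) du = -e^(-2·u)/2, the numerator is 1/2 - e^(-17/25)/2 and the denominator is 1/2.
Taking the ratio, P = 0.4934.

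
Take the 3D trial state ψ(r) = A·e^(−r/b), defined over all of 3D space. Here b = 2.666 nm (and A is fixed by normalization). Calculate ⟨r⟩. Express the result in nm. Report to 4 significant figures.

⟨r⟩ ≈ 3.999 nm

⟨r⟩ = ∫ r |ψ|² 4πr² dr over the full domain.
With ∫₀^∞ r^3 e^(−αr) dr = 3!/α^4, evaluating both integrals, ⟨r⟩ = 3·b/2.
With b = 2.666, ⟨r⟩ = 3.9990.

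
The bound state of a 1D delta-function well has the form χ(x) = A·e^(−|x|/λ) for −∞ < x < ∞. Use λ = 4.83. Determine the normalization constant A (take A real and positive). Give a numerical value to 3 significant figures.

Normalization requires ∫|χ|² dx = 1, integrated from −∞ to ∞.
∫|χ|² dx = A²·(λ).
Setting this equal to 1 gives A² = 1/(λ).
Plugging in λ = 4.83 yields A = 0.4550.

A ≈ 0.455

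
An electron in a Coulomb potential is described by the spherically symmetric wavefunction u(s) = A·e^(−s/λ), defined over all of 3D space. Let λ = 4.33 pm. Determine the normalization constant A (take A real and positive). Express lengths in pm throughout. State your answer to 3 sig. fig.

Require ∫ |u|² 4πs² ds = 1 over the whole domain.
The angular integral contributes 4π, leaving ∫₀^∞ s²|u|² ds.
∫|u|² 4πs² ds = A²·(π·λ^3).
Hence A² = 1/[π·λ^3].
Substituting λ = 4.33 gives A² = 0.003921, so A = 0.06262.

A ≈ 0.0626 pm^(-3/2)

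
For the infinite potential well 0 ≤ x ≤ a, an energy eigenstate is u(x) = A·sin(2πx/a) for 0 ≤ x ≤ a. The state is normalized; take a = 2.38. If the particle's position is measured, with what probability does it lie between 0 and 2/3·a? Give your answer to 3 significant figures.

P ≈ 0.598

The probability is P = ∫ |u|² dx over [0, 2/3·a].
With A² fixed by ∫|u|² = 1, i.e. A² = (a/2)^(−1), substitute and integrate.
In terms of t = x/a (A² and the length scale cancel between numerator and denominator), P = [∫_{0}^{2/3} sin(2·π·t)^2 dt] / [∫_{0}^{1} sin(2·π·t)^2 dt].
Using ∫ sin(2·π·t)^2 dt = t/2 - sin(4·π·t)/(8·π), the numerator is -√(3)/(16·π) + 1/3 and the denominator is 1/2.
Evaluating gives P = -√(3)/(8·π) + 2/3.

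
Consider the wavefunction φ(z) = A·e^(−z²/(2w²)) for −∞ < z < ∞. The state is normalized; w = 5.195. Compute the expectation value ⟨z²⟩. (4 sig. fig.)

⟨z^2⟩ ≈ 13.49

By definition ⟨z²⟩ = ∫ z^2 |φ(z)|² dz.
The ratio of the moment integral to the normalization integral gives ⟨z²⟩ = w^2/2.
Putting w = 5.195 gives 13.494.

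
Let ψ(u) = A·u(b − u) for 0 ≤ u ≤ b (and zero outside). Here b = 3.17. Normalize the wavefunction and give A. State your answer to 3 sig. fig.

A ≈ 0.306

The normalization condition is ∫|ψ|² du = 1 from 0 to b.
Expanding the polynomial and integrating term by term, with ψ = A·u(b − u), the integral evaluates to A²·[b^5/30].
So A² = (b^5/30)^(−1).
With b = 3.17: A² = 0.09372 and A = 0.3061.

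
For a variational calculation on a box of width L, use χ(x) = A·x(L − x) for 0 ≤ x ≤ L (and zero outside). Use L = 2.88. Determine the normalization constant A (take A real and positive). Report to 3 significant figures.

A ≈ 0.389

We need A² ∫|f|² dx = 1, taking the integral from 0 to L.
Expanding the polynomial and integrating term by term, ∫|χ|² dx = A²·(L^5/30).
With L = 2.88: A² = 0.1514 and A = 0.3891.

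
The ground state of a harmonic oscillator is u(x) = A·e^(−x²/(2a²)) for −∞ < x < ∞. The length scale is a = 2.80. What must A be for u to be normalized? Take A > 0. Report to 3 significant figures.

The normalization condition is ∫|u|² dx = 1 from −∞ to ∞.
∫|u|² dx = A²·(√(π)·a).
Hence A² = 1/[√(π)·a].
Plugging in a = 2.80 yields A = 0.4489.

A ≈ 0.449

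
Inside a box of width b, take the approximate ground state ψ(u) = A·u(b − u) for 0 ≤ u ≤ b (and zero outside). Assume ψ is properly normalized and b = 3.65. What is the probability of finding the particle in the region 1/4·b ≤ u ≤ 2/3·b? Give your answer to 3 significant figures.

|ψ|² is the probability density, so P = ∫_{1/4·b}^{2/3·b} |ψ|² du.
The normalization integral ∫|ψ|²du over the whole domain equals b^5/30·A², and A² cancels in the ratio.
Substituting t = u/b, A² and the length scale cancel in the ratio: P = ∫_{1/4}^{2/3} t^2·(1 - t)^2 dt / ∫_{0}^{1} t^2·(1 - t)^2 dt.
Using ∫ t^2·(1 - t)^2 dt = t^3·(6·t^2 - 15·t + 10)/30, the numerator is ≈ 0.022887 and the denominator is 1/30.
Taking the ratio, P = 0.6866.

P ≈ 0.687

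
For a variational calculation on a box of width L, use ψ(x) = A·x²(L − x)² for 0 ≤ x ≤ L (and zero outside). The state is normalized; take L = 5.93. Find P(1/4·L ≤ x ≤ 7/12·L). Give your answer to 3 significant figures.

The probability is P = ∫ |ψ|² dx over [1/4·L, 7/12·L].
Since A² = 1/(L^9/630), this is the region integral divided by the full normalization integral.
Let u = x/L; then A² and the length scale cancel, so P = ∫_{1/4}^{7/12} u^4·(1 - u)^4 du ÷ ∫_{0}^{1} u^4·(1 - u)^4 du.
Using ∫ u^4·(1 - u)^4 du = u^5·(70·u^4 - 315·u^3 + 540·u^2 - 420·u + 126)/630, the numerator is ≈ 0.0010298 and the denominator is 1/630.
The result is P = 0.6487.

P ≈ 0.649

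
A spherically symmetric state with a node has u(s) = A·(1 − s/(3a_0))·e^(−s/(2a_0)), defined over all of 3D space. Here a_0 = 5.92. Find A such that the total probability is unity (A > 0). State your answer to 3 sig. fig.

A ≈ 0.0240

Normalization requires ∫|u|² 4πs² ds = 1, integrated from 0 to ∞.
(Spherical symmetry: dV = 4πs² ds.)
Using ∫₀^∞ sⁿ e^(−αs) ds = n!/αⁿ⁺¹, with u = A·(1 − s/(3a_0))·e^(−s/(2a_0)), the integral evaluates to A²·[8·π·a_0^3/3].
Setting this equal to 1 gives A² = 1/(8·π·a_0^3/3).
Plugging in a_0 = 5.92 yields A = 0.02399.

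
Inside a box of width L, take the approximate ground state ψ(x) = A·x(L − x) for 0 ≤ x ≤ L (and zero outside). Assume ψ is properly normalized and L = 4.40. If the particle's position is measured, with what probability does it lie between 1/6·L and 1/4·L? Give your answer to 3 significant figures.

|ψ|² is the probability density, so P = ∫_{1/6·L}^{1/4·L} |ψ|² dx.
The normalization integral ∫|ψ|²dx over the whole domain equals L^5/30·A², and A² cancels in the ratio.
In terms of u = x/L (A² and the length scale cancel between numerator and denominator), P = [∫_{1/6}^{1/4} u^2·(1 - u)^2 du] / [∫_{0}^{1} u^2·(1 - u)^2 du].
An antiderivative of u^2·(1 - u)^2 is u^3·(6·u^2 - 15·u + 10)/30; evaluating from 1/6 to 1/4 gives ≈ 0.0022674, while the full integral is 1/30.
The result is P = 0.06802.

P ≈ 0.0680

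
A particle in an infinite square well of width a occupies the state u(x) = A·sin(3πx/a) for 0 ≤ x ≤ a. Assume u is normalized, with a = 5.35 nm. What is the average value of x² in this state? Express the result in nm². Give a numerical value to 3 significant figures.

⟨x^2⟩ ≈ 9.38 nm^2

The expectation value is the |u|²-weighted average of x^2: ∫ x^2|u|² dx.
With ∫₀^a sin²(nπx/a) dx = a/2, evaluating both integrals, ⟨x²⟩ = -a^2/(18·π^2) + a^2/3.
Putting a = 5.35 gives 9.380.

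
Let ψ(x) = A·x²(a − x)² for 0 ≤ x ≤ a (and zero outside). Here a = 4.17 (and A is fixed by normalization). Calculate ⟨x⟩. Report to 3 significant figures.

By definition ⟨x⟩ = ∫ x |ψ(x)|² dx.
The ratio of the moment integral to the normalization integral gives ⟨x⟩ = a/2.
Putting a = 4.17 gives 2.085.

⟨x⟩ ≈ 2.09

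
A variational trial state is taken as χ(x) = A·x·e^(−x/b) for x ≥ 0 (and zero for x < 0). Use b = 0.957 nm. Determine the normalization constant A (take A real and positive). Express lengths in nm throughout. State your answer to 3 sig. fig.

A ≈ 2.14 nm^(-3/2)

Require ∫ |χ|² dx = 1 over the whole domain.
Recall ∫₀^∞ x^m e^(−x/β) dx = m!·β^(m+1), the integral (without the A² prefactor) comes out to b^3/4.
So A² = (b^3/4)^(−1).
Plugging in b = 0.957 yields A = 2.136.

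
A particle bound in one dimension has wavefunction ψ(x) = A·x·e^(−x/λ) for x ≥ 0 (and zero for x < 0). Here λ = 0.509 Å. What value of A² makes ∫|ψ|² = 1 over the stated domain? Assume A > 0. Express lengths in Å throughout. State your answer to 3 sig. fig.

A^2 ≈ 30.3 Å^(-3)

The normalization condition is ∫|ψ|² dx = 1 from 0 to ∞.
Recall ∫₀^∞ x^m e^(−x/β) dx = m!·β^(m+1), with ψ = A·x·e^(−x/λ), the integral evaluates to A²·[λ^3/4].
Setting this equal to 1 gives A² = 1/(λ^3/4).
With λ = 0.509: A² = 30.33 and A = 5.507.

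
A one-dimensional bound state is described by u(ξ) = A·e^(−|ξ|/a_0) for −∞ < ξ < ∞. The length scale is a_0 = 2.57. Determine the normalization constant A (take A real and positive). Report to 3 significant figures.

Require ∫ |u|² dξ = 1 over the whole domain.
Using ∫₀^∞ ξⁿ e^(−αξ) dξ = n!/αⁿ⁺¹, the integral (without the A² prefactor) comes out to a_0.
So A² = (a_0)^(−1).
Substituting a_0 = 2.57 gives A² = 0.3891, so A = 0.6238.

A ≈ 0.624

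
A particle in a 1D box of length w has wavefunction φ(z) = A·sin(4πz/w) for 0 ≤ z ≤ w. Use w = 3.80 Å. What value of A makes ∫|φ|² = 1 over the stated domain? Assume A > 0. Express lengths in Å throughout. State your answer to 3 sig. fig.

The normalization condition is ∫|φ|² dz = 1 from 0 to w.
With φ = A·sin(4πz/w), the integral evaluates to A²·[w/2].
With w = 3.80: A² = 0.5263 and A = 0.7255.

A ≈ 0.725 Å^(-1/2)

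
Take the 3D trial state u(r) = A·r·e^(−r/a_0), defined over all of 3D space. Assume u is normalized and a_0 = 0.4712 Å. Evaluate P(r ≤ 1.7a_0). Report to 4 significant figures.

P ≈ 0.2558

Integrate the radial probability density 4πr²|u|² over r ≤ 1.7a_0.
Normalization gives A² = 1/(3·π·a_0^5).
In terms of t = r/a_0 (A², 4π and the length scale all cancel between numerator and denominator), P = [∫_{0}^{1.7} t^4·e^(-2·t) dt] / [∫_{0}^{∞} t^4·e^(-2·t) dt].
With ∫ t^4·e^(-2·t) dt = -(t^4/2 + t^3 + 3·t^2/2 + 3·t/2 + 3/4)·e^(-2·t) + C, the region integral is ≈ 0.191864 and the full one is 3/4.
The region integral divided by the full integral gives P = 0.25582.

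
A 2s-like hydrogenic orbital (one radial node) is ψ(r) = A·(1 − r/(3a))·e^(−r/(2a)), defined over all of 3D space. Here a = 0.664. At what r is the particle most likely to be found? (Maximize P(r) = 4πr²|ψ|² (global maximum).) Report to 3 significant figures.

r ≈ 0.664

The maximum of P(r) = 4πr²|ψ|² occurs where its derivative vanishes.
This gives r = a.
With a = 0.664, the most probable radial distance is 0.6640.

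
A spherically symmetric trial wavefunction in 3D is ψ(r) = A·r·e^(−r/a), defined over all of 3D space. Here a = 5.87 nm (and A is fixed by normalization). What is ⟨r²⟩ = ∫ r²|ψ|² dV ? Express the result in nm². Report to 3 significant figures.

⟨r^2⟩ ≈ 258 nm^2

By definition ⟨r²⟩ = ∫ r^2 |ψ(r)|² 4πr² dr.
With ∫₀^∞ r^6 e^(−αr) dr = 6!/α^7, since the A² factors cancel between numerator and denominator, ⟨r²⟩ = 15·a^2/2.
Putting a = 5.87 gives 258.4.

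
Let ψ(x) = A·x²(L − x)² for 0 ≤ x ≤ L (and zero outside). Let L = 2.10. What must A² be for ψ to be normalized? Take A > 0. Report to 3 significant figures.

A^2 ≈ 0.793

Normalization requires ∫|ψ|² dx = 1, integrated from 0 to L.
∫|ψ|² dx = A²·(L^9/630).
Hence A² = 1/[L^9/630].
With L = 2.10: A² = 0.7932 and A = 0.8906.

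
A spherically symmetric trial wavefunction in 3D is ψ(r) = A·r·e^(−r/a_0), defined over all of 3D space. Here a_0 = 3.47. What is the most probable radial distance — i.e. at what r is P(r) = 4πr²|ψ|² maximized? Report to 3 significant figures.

r ≈ 6.94

Set d/dr [P(r) = 4πr²|ψ|²] = 0 and solve for r > 0.
This gives r = 2·a_0.
With a_0 = 3.47, the most probable radial distance is 6.940.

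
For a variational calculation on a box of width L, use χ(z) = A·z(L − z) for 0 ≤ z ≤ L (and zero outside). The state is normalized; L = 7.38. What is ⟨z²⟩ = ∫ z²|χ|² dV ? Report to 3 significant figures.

⟨z²⟩ = ∫ z^2 |χ|² dz over the full domain.
Expanding the polynomial and integrating term by term, since the A² factors cancel between numerator and denominator, ⟨z²⟩ = 2·L^2/7.
Putting L = 7.38 gives 15.56.

⟨z^2⟩ ≈ 15.6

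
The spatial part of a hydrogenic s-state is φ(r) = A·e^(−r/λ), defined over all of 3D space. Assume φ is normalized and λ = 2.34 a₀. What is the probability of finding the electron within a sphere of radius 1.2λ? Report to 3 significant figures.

P = ∫ |φ|² 4πr² dr over r ≤ 1.2λ.
A² is fixed by ∫₀^∞ 4πr²|φ|² dr = 1, i.e. A² = (π·λ^3)^(−1).
Let u = r/λ; then A², 4π and the length scale all cancel, so P = ∫_{0}^{1.2} u^2·e^(-2·u) du ÷ ∫_{0}^{∞} u^2·e^(-2·u) du.
Using ∫ u^2·e^(-2·u) du = -(2·u^2 + 2·u + 1)·e^(-2·u)/4, the numerator is 1/4 - 157·e^(-12/5)/100 and the denominator is 1/4.
This evaluates to P = 0.4303.

P ≈ 0.430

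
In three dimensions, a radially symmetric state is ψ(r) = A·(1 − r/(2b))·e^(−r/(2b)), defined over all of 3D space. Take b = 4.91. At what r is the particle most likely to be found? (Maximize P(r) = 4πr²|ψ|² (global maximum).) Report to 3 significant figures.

The maximum of P(r) = 4πr²|ψ|² occurs where its derivative vanishes.
This gives r = b·(√(5) + 3).
With b = 4.91, the most probable radial distance is 25.71.

r ≈ 25.7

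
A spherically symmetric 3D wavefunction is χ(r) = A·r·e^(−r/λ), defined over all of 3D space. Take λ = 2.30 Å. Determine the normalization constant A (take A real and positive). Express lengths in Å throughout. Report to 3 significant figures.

We need A² ∫|f|² 4πr² dr = 1, taking the integral from 0 to ∞.
In 3D with spherical symmetry the volume element is 4πr² dr.
Recall ∫₀^∞ r^m e^(−r/β) dr = m!·β^(m+1), ∫|χ|² 4πr² dr = A²·(3·π·λ^5).
Hence A² = 1/[3·π·λ^5].
Plugging in λ = 2.30 yields A = 0.04060.

A ≈ 0.0406 Å^(-5/2)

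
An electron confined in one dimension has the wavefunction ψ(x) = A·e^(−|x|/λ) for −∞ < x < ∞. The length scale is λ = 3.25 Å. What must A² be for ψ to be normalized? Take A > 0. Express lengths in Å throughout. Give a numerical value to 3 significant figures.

We need A² ∫|f|² dx = 1, taking the integral from −∞ to ∞.
The integral (without the A² prefactor) comes out to λ.
Setting this equal to 1 gives A² = 1/(λ).
With λ = 3.25: A² = 0.3077 and A = 0.5547.

A^2 ≈ 0.308 Å^(-1)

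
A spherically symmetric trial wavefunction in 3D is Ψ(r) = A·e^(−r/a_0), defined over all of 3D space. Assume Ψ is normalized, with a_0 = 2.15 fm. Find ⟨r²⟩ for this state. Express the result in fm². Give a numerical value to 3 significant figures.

⟨r^2⟩ ≈ 13.9 fm^2

By definition ⟨r²⟩ = ∫ r^2 |Ψ(r)|² 4πr² dr.
Using ∫₀^∞ rⁿ e^(−αr) dr = n!/αⁿ⁺¹, since the A² factors cancel between numerator and denominator, ⟨r²⟩ = 3·a_0^2.
With a_0 = 2.15, ⟨r^2⟩ = 13.87.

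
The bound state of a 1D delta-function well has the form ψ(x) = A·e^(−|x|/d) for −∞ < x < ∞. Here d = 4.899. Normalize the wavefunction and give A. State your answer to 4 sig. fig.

A ≈ 0.4518

Normalization requires ∫|ψ|² dx = 1, integrated from −∞ to ∞.
∫|ψ|² dx = A²·(d).
Hence A² = 1/[d].
Plugging in d = 4.899 yields A = 0.45180.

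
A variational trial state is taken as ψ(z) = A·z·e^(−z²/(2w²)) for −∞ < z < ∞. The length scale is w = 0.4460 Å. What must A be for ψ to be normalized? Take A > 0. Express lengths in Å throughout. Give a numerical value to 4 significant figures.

Normalization requires ∫|ψ|² dz = 1, integrated from −∞ to ∞.
Carrying out the integral gives A² · √(π)·w^3/2.
Plugging in w = 0.4460 yields A = 3.5664.

A ≈ 3.566 Å^(-3/2)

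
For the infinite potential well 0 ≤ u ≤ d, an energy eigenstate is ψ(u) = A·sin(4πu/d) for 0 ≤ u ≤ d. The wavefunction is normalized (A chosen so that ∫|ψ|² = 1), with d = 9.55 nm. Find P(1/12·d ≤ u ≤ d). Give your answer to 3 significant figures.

P ≈ 0.951

|ψ|² is the probability density, so P = ∫_{1/12·d}^{d} |ψ|² du.
The normalization integral ∫|ψ|²du over the whole domain equals d/2·A², and A² cancels in the ratio.
Substituting t = u/d, A² and the length scale cancel in the ratio: P = ∫_{1/12}^{1} sin(4·π·t)^2 dt / ∫_{0}^{1} sin(4·π·t)^2 dt.
With ∫ sin(4·π·t)^2 dt = t/2 - sin(4·π·t)·cos(4·π·t)/(8·π) + C, the region integral is √(3)/(32·π) + 11/24 and the full one is 1/2.
The result is P = √(3)/(16·π) + 11/12.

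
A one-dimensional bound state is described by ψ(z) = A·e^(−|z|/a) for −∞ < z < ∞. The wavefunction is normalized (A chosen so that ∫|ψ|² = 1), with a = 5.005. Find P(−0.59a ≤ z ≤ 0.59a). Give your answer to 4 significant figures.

P = ∫_{−0.59a}^{0.59a} |ψ(z)|² dz.
The normalization integral ∫|ψ|²dz over the whole domain equals a·A², and A² cancels in the ratio.
Both integrals are even about z = 0, so only the z ≥ 0 halves are needed (the factors of 2 cancel). Substituting u = z/a, A² and the length scale cancel in the ratio: P = ∫_{0}^{0.59} e^(-2·u) du / ∫_{0}^{∞} e^(-2·u) du.
Using ∫ e^(-2·u) du = -e^(-2·u)/2, the numerator is 1/2 - e^(-59/50)/2 and the denominator is 1/2.
Evaluating gives P = 0.69272.

P ≈ 0.6927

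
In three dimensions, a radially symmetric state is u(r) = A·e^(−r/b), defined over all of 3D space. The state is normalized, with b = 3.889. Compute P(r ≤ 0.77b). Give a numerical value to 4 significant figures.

With dV = 4πr²dr, the probability is ∫|u|² dV over r ≤ 0.77b.
Normalization gives A² = 1/(π·b^3).
Let t = r/b; then A², 4π and the length scale all cancel, so P = ∫_{0}^{0.77} t^2·e^(-2·t) dt ÷ ∫_{0}^{∞} t^2·e^(-2·t) dt.
Using ∫ t^2·e^(-2·t) dt = -(2·t^2 + 2·t + 1)·e^(-2·t)/4, the numerator is ≈ 0.0503147 and the denominator is 1/4.
Taking the ratio yields P = 0.20126.

P ≈ 0.2013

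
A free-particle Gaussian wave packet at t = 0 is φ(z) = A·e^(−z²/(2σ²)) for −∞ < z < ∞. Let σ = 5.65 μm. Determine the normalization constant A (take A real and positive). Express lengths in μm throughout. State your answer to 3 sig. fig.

A ≈ 0.316 μm^(-1/2)

The normalization condition is ∫|φ|² dz = 1 from −∞ to ∞.
Differentiating ∫e^(−αz²) dz = √(π/α) under α to get the higher moments, carrying out the integral gives A² · √(π)·σ.
Hence A² = 1/[√(π)·σ].
With σ = 5.65: A² = 0.09986 and A = 0.3160.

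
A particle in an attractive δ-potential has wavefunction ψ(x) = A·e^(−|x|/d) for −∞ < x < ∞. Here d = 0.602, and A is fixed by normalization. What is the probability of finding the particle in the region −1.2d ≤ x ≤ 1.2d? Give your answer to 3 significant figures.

P ≈ 0.909

P = ∫_{−1.2d}^{1.2d} |ψ(x)|² dx.
With A² fixed by ∫|ψ|² = 1, i.e. A² = (d)^(−1), substitute and integrate.
Both integrals are even about x = 0, so only the x ≥ 0 halves are needed (the factors of 2 cancel). In terms of u = x/d (A² and the length scale cancel between numerator and denominator), P = [∫_{0}^{1.2} e^(-2·u) du] / [∫_{0}^{∞} e^(-2·u) du].
An antiderivative of e^(-2·u) is -e^(-2·u)/2; evaluating from 0 to 1.2 gives 1/2 - e^(-12/5)/2, while the full integral is 1/2.
Taking the ratio, P = 0.9093.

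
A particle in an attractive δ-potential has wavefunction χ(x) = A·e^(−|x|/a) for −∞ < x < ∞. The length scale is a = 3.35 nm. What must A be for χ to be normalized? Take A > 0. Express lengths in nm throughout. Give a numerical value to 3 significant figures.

A ≈ 0.546 nm^(-1/2)

The normalization condition is ∫|χ|² dx = 1 from −∞ to ∞.
The integral (without the A² prefactor) comes out to a.
So A² = (a)^(−1).
Substituting a = 3.35 gives A² = 0.2985, so A = 0.5464.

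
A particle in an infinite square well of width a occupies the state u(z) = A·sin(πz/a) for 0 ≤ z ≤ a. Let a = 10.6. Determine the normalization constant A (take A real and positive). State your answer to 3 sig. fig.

The normalization condition is ∫|u|² dz = 1 from 0 to a.
With ∫₀^a sin²(nπz/a) dz = a/2, ∫|u|² dz = A²·(a/2).
With a = 10.6: A² = 0.1887 and A = 0.4344.

A ≈ 0.434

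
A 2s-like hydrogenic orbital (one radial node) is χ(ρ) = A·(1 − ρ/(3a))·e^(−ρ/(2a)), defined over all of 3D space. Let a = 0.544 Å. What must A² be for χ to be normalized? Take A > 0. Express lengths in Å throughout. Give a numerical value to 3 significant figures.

We need A² ∫|f|² 4πρ² dρ = 1, taking the integral from 0 to ∞.
(Spherical symmetry: dV = 4πρ² dρ.)
The integral (without the A² prefactor) comes out to 8·π·a^3/3.
So A² = (8·π·a^3/3)^(−1).
Plugging in a = 0.544 yields A = 0.8611.

A^2 ≈ 0.741 Å^(-3)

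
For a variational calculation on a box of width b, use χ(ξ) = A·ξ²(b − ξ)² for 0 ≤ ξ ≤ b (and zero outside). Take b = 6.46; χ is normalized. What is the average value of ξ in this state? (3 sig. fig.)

⟨ξ⟩ ≈ 3.23

By definition ⟨ξ⟩ = ∫ ξ |χ(ξ)|² dξ.
The ratio of the moment integral to the normalization integral gives ⟨ξ⟩ = b/2.
Putting b = 6.46 gives 3.230.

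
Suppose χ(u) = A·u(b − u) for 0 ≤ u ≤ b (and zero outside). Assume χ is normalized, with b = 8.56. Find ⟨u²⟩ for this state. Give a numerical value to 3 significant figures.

The expectation value is the |χ|²-weighted average of u^2: ∫ u^2|χ|² du.
Since the A² factors cancel between numerator and denominator, ⟨u²⟩ = 2·b^2/7.
Putting b = 8.56 gives 20.94.

⟨u^2⟩ ≈ 20.9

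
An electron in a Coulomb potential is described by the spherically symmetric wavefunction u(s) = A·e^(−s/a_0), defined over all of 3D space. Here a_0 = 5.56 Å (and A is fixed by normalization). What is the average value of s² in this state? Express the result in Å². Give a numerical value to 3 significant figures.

By definition ⟨s²⟩ = ∫ s^2 |u(s)|² 4πs² ds.
Recall ∫₀^∞ s^m e^(−s/β) ds = m!·β^(m+1), the ratio of the moment integral to the normalization integral gives ⟨s²⟩ = 3·a_0^2.
With a_0 = 5.56, ⟨s^2⟩ = 92.74.

⟨s^2⟩ ≈ 92.7 Å^2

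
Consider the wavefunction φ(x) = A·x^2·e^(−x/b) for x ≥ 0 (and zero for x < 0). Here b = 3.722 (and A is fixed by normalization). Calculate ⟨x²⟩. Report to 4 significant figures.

⟨x^2⟩ ≈ 103.9

By definition ⟨x²⟩ = ∫ x^2 |φ(x)|² dx.
Evaluating both integrals, ⟨x²⟩ = 15·b^2/2.
Putting b = 3.722 gives 103.90.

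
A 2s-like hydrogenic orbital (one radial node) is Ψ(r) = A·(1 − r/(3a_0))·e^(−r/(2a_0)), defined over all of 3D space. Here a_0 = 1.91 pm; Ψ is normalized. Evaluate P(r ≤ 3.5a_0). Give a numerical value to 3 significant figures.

P ≈ 0.355

P = ∫ |Ψ|² 4πr² dr over r ≤ 3.5a_0.
A² is fixed by ∫₀^∞ 4πr²|Ψ|² dr = 1, i.e. A² = (8·π·a_0^3/3)^(−1).
In terms of u = r/a_0 (A², 4π and the length scale all cancel between numerator and denominator), P = [∫_{0}^{3.5} u^2·(1 - u/3)^2·e^(-u) du] / [∫_{0}^{∞} u^2·(1 - u/3)^2·e^(-u) du].
An antiderivative of u^2·(1 - u/3)^2·e^(-u) is (-u^4 + 2·u^3 - 3·u^2 - 6·u - 6)·e^(-u)/9; evaluating from 0 to 3.5 gives 2/3 - 683·e^(-7/2)/48, while the full integral is 2/3.
Taking the ratio yields P = 0.3555.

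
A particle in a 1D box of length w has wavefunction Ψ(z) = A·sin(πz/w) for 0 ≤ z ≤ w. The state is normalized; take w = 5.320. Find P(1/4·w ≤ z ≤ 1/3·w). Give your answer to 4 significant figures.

|Ψ|² is the probability density, so P = ∫_{1/4·w}^{1/3·w} |Ψ|² dz.
With A² fixed by ∫|Ψ|² = 1, i.e. A² = (w/2)^(−1), substitute and integrate.
In terms of u = z/w (A² and the length scale cancel between numerator and denominator), P = [∫_{1/4}^{1/3} sin(π·u)^2 du] / [∫_{0}^{1} sin(π·u)^2 du].
With ∫ sin(π·u)^2 du = u/2 - sin(2·π·u)/(4·π) + C, the region integral is -√(3)/(8·π) + 1/24 + 1/(4·π) and the full one is 1/2.
This works out to P = (-3·√(3) + π + 6)/(12·π).

P ≈ 0.1047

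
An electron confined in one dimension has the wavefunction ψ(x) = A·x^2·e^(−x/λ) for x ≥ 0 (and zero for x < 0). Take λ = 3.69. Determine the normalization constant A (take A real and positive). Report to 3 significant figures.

A ≈ 0.0441

Normalization requires ∫|ψ|² dx = 1, integrated from 0 to ∞.
With ∫₀^∞ x^4 e^(−αx) dx = 4!/α^5, the integral (without the A² prefactor) comes out to 3·λ^5/4.
Substituting λ = 3.69 gives A² = 0.001949, so A = 0.04415.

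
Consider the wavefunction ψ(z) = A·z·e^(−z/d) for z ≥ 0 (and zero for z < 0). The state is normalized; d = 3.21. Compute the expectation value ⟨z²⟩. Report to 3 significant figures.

⟨z²⟩ = ∫ z^2 |ψ|² dz over the full domain.
The ratio of the moment integral to the normalization integral gives ⟨z²⟩ = 3·d^2.
With d = 3.21, ⟨z^2⟩ = 30.91.

⟨z^2⟩ ≈ 30.9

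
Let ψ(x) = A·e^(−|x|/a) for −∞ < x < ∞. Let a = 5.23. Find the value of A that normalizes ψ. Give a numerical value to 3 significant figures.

We need A² ∫|f|² dx = 1, taking the integral from −∞ to ∞.
With ∫₀^∞ x^0 e^(−αx) dx = 0!/α^1, with ψ = A·e^(−|x|/a), the integral evaluates to A²·[a].
Hence A² = 1/[a].
With a = 5.23: A² = 0.1912 and A = 0.4373.

A ≈ 0.437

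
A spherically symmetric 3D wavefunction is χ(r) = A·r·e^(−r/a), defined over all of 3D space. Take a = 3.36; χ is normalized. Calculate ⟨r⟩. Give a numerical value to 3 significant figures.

By definition ⟨r⟩ = ∫ r |χ(r)|² 4πr² dr.
Recall ∫₀^∞ r^m e^(−r/β) dr = m!·β^(m+1), since the A² factors cancel between numerator and denominator, ⟨r⟩ = 5·a/2.
With a = 3.36, ⟨r⟩ = 8.400.

⟨r⟩ ≈ 8.40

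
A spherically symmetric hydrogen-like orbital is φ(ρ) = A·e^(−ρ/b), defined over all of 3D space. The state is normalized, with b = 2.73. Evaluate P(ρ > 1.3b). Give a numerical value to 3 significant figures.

P ≈ 0.518

Integrate the radial probability density 4πρ²|φ|² over ρ > 1.3b.
The full normalization integral is A²·[π·b^3] = 1, fixing A².
Let u = ρ/b; then A², 4π and the length scale all cancel, so P = ∫_{1.3}^{∞} u^2·e^(-2·u) du ÷ ∫_{0}^{∞} u^2·e^(-2·u) du.
With ∫ u^2·e^(-2·u) du = -(2·u^2 + 2·u + 1)·e^(-2·u)/4 + C, the region integral is 349·e^(-13/5)/200 and the full one is 1/4.
The region integral divided by the full integral gives P = 0.5184.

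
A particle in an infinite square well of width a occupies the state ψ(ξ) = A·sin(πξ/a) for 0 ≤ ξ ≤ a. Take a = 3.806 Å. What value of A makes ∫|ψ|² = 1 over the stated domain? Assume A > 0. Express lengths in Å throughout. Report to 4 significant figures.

A ≈ 0.7249 Å^(-1/2)

Normalization requires ∫|ψ|² dξ = 1, integrated from 0 to a.
Carrying out the integral gives A² · a/2.
So A² = (a/2)^(−1).
Substituting a = 3.806 gives A² = 0.52549, so A = 0.72490.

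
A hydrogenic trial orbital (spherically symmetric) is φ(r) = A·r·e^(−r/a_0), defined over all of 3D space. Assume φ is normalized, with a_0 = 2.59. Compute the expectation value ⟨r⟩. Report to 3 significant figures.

⟨r⟩ = ∫ r |φ|² 4πr² dr over the full domain.
Using ∫₀^∞ rⁿ e^(−αr) dr = n!/αⁿ⁺¹, the ratio of the moment integral to the normalization integral gives ⟨r⟩ = 5·a_0/2.
With a_0 = 2.59, ⟨r⟩ = 6.475.

⟨r⟩ ≈ 6.48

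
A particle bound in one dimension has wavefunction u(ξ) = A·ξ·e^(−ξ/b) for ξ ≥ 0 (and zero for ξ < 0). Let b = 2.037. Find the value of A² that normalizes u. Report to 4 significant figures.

The normalization condition is ∫|u|² dξ = 1 from 0 to ∞.
Recall ∫₀^∞ ξ^m e^(−ξ/β) dξ = m!·β^(m+1), with u = A·ξ·e^(−ξ/b), the integral evaluates to A²·[b^3/4].
So A² = (b^3/4)^(−1).
With b = 2.037: A² = 0.47325 and A = 0.68793.

A^2 ≈ 0.4732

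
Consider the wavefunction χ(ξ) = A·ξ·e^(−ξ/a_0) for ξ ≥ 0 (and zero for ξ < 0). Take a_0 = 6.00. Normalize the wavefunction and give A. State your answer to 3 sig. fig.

A ≈ 0.136

We need A² ∫|f|² dξ = 1, taking the integral from 0 to ∞.
With χ = A·ξ·e^(−ξ/a_0), the integral evaluates to A²·[a_0^3/4].
Hence A² = 1/[a_0^3/4].
Substituting a_0 = 6.00 gives A² = 0.01852, so A = 0.1361.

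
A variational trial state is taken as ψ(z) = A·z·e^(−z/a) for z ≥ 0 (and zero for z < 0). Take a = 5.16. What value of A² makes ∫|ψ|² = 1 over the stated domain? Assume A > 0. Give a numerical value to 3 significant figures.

A^2 ≈ 0.0291

We need A² ∫|f|² dz = 1, taking the integral from 0 to ∞.
With ψ = A·z·e^(−z/a), the integral evaluates to A²·[a^3/4].
So A² = (a^3/4)^(−1).
Plugging in a = 5.16 yields A = 0.1706.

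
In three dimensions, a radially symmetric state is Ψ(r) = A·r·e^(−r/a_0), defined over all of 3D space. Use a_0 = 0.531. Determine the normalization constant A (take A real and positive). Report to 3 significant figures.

Require ∫ |Ψ|² 4πr² dr = 1 over the whole domain.
The angular integral contributes 4π, leaving ∫₀^∞ r²|Ψ|² dr.
Recall ∫₀^∞ r^m e^(−r/β) dr = m!·β^(m+1), with Ψ = A·r·e^(−r/a_0), the integral evaluates to A²·[3·π·a_0^5].
Setting this equal to 1 gives A² = 1/(3·π·a_0^5).
With a_0 = 0.531: A² = 2.513 and A = 1.585.

A ≈ 1.59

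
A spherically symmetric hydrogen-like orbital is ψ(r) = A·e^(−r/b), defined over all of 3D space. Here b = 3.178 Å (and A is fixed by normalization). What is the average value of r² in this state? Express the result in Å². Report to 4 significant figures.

⟨r^2⟩ ≈ 30.30 Å^2

⟨r²⟩ = ∫ r^2 |ψ|² 4πr² dr over the full domain.
With ∫₀^∞ r^4 e^(−αr) dr = 4!/α^5, evaluating both integrals, ⟨r²⟩ = 3·b^2.
With b = 3.178, ⟨r^2⟩ = 30.299.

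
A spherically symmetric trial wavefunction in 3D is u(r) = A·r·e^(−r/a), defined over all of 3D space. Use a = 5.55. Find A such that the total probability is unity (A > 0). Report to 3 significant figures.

A ≈ 0.00449

Normalization requires ∫|u|² 4πr² dr = 1, integrated from 0 to ∞.
In 3D with spherical symmetry the volume element is 4πr² dr.
Carrying out the integral gives A² · 3·π·a^5.
Plugging in a = 5.55 yields A = 0.004489.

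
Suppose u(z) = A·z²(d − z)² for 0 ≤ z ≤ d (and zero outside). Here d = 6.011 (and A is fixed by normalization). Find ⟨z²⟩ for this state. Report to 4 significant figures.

⟨z^2⟩ ≈ 9.854

The expectation value is the |u|²-weighted average of z^2: ∫ z^2|u|² dz.
Since the A² factors cancel between numerator and denominator, ⟨z²⟩ = 3·d^2/11.
With d = 6.011, ⟨z^2⟩ = 9.8542.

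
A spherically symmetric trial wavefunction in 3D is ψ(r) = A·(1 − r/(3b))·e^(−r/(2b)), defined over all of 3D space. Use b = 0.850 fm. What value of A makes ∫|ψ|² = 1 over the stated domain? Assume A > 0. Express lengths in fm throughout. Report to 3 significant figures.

The normalization condition is ∫|ψ|² 4πr² dr = 1 from 0 to ∞.
The angular integral contributes 4π, leaving ∫₀^∞ r²|ψ|² dr.
With ψ = A·(1 − r/(3b))·e^(−r/(2b)), the integral evaluates to A²·[8·π·b^3/3].
Plugging in b = 0.850 yields A = 0.4409.

A ≈ 0.441 fm^(-3/2)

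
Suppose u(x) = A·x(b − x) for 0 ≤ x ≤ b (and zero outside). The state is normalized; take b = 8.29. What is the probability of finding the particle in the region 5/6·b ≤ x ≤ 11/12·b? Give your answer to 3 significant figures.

P ≈ 0.0304

P = ∫_{5/6·b}^{11/12·b} |u(x)|² dx.
The normalization integral ∫|u|²dx over the whole domain equals b^5/30·A², and A² cancels in the ratio.
Substituting t = x/b, A² and the length scale cancel in the ratio: P = ∫_{5/6}^{11/12} t^2·(1 - t)^2 dt / ∫_{0}^{1} t^2·(1 - t)^2 dt.
An antiderivative of t^2·(1 - t)^2 is t^3·(6·t^2 - 15·t + 10)/30; evaluating from 5/6 to 11/12 gives ≈ 0.0010135, while the full integral is 1/30.
This works out to P = 0.03041.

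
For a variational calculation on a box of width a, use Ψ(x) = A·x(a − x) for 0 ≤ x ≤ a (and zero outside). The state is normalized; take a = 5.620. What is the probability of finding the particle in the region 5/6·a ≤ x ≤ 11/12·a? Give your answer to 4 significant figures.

|Ψ|² is the probability density, so P = ∫_{5/6·a}^{11/12·a} |Ψ|² dx.
Since A² = 1/(a^5/30), this is the region integral divided by the full normalization integral.
In terms of u = x/a (A² and the length scale cancel between numerator and denominator), P = [∫_{5/6}^{11/12} u^2·(1 - u)^2 du] / [∫_{0}^{1} u^2·(1 - u)^2 du].
Using ∫ u^2·(1 - u)^2 du = u^3·(6·u^2 - 15·u + 10)/30, the numerator is ≈ 0.00101354 and the denominator is 1/30.
Taking the ratio, P = 0.030406.

P ≈ 0.03041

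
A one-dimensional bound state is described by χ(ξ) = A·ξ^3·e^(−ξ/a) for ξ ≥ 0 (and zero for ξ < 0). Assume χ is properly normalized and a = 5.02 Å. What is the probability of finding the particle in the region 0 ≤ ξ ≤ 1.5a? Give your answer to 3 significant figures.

The probability is P = ∫ |χ|² dξ over [0, 1.5a].
With A² fixed by ∫|χ|² = 1, i.e. A² = (45·a^7/8)^(−1), substitute and integrate.
Substituting u = ξ/a, A² and the length scale cancel in the ratio: P = ∫_{0}^{1.5} u^6·e^(-2·u) du / ∫_{0}^{∞} u^6·e^(-2·u) du.
An antiderivative of u^6·e^(-2·u) is -(4·u^6 + 12·u^5 + 30·u^4 + 60·u^3 + 90·u^2 + 90·u + 45)·e^(-2·u)/8; evaluating from 0 to 1.5 gives ≈ 0.18849, while the full integral is 45/8.
The result is P = 0.03351.

P ≈ 0.0335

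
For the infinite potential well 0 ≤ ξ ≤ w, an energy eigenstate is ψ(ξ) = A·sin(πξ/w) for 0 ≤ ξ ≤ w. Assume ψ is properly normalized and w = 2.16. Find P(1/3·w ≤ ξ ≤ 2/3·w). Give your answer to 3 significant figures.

P ≈ 0.609

P = ∫_{1/3·w}^{2/3·w} |ψ(ξ)|² dξ.
With A² fixed by ∫|ψ|² = 1, i.e. A² = (w/2)^(−1), substitute and integrate.
In terms of u = ξ/w (A² and the length scale cancel between numerator and denominator), P = [∫_{1/3}^{2/3} sin(π·u)^2 du] / [∫_{0}^{1} sin(π·u)^2 du].
An antiderivative of sin(π·u)^2 is u/2 - sin(2·π·u)/(4·π); evaluating from 1/3 to 2/3 gives √(3)/(4·π) + 1/6, while the full integral is 1/2.
Evaluating gives P = (√(3)/2 + π/3)/π.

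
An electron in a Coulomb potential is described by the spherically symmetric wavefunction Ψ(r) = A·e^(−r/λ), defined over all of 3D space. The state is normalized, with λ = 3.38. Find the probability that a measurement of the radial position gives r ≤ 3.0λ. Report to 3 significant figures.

With dV = 4πr²dr, the probability is ∫|Ψ|² dV over r ≤ 3.0λ.
Normalization gives A² = 1/(π·λ^3).
Let u = r/λ; then A², 4π and the length scale all cancel, so P = ∫_{0}^{3.0} u^2·e^(-2·u) du ÷ ∫_{0}^{∞} u^2·e^(-2·u) du.
Using ∫ u^2·e^(-2·u) du = -(2·u^2 + 2·u + 1)·e^(-2·u)/4, the numerator is 1/4 - 25·e^(-6)/4 and the denominator is 1/4.
This evaluates to P = 0.9380.

P ≈ 0.938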